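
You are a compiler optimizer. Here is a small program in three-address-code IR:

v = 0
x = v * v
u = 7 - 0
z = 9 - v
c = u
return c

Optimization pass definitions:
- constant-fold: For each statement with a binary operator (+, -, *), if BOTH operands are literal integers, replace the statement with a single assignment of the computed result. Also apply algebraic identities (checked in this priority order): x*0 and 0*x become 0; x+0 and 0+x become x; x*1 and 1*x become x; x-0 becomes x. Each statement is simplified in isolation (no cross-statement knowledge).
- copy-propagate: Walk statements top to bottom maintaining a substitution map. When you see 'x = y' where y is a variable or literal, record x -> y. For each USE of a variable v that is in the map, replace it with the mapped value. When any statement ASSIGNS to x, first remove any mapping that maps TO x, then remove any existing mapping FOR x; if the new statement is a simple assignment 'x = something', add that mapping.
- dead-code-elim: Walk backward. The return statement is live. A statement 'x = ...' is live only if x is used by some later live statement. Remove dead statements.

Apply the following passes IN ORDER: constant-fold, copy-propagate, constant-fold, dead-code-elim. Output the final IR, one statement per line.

Answer: return 7

Derivation:
Initial IR:
  v = 0
  x = v * v
  u = 7 - 0
  z = 9 - v
  c = u
  return c
After constant-fold (6 stmts):
  v = 0
  x = v * v
  u = 7
  z = 9 - v
  c = u
  return c
After copy-propagate (6 stmts):
  v = 0
  x = 0 * 0
  u = 7
  z = 9 - 0
  c = 7
  return 7
After constant-fold (6 stmts):
  v = 0
  x = 0
  u = 7
  z = 9
  c = 7
  return 7
After dead-code-elim (1 stmts):
  return 7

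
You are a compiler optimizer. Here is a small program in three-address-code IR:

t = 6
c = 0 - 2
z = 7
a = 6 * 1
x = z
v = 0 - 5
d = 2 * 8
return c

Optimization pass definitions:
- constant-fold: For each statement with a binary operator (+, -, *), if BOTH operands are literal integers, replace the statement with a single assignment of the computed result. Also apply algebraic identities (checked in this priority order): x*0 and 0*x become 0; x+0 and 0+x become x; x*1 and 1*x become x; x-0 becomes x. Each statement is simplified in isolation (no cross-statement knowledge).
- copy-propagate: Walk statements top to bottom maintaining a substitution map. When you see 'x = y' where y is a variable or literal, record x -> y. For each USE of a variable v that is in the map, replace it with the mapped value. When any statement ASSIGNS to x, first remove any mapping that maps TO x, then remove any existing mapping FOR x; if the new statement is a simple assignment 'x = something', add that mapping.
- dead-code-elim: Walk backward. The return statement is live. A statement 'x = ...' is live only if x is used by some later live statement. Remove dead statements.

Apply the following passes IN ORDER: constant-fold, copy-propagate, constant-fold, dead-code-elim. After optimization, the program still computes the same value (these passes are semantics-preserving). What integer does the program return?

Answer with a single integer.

Initial IR:
  t = 6
  c = 0 - 2
  z = 7
  a = 6 * 1
  x = z
  v = 0 - 5
  d = 2 * 8
  return c
After constant-fold (8 stmts):
  t = 6
  c = -2
  z = 7
  a = 6
  x = z
  v = -5
  d = 16
  return c
After copy-propagate (8 stmts):
  t = 6
  c = -2
  z = 7
  a = 6
  x = 7
  v = -5
  d = 16
  return -2
After constant-fold (8 stmts):
  t = 6
  c = -2
  z = 7
  a = 6
  x = 7
  v = -5
  d = 16
  return -2
After dead-code-elim (1 stmts):
  return -2
Evaluate:
  t = 6  =>  t = 6
  c = 0 - 2  =>  c = -2
  z = 7  =>  z = 7
  a = 6 * 1  =>  a = 6
  x = z  =>  x = 7
  v = 0 - 5  =>  v = -5
  d = 2 * 8  =>  d = 16
  return c = -2

Answer: -2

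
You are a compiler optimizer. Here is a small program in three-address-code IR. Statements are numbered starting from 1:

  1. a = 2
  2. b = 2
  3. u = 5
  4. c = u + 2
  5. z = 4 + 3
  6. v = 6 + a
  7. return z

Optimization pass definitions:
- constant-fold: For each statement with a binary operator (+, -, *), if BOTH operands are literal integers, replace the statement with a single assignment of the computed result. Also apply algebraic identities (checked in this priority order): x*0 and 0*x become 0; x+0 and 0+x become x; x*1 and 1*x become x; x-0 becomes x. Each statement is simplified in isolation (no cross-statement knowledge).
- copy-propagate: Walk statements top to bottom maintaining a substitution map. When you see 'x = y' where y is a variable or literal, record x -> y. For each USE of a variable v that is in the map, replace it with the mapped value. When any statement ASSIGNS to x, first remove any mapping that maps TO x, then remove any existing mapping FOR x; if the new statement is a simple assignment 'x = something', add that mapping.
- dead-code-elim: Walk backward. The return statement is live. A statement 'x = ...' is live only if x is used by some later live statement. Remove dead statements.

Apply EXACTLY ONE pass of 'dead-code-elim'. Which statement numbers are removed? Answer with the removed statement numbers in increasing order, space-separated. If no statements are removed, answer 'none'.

Answer: 1 2 3 4 6

Derivation:
Backward liveness scan:
Stmt 1 'a = 2': DEAD (a not in live set [])
Stmt 2 'b = 2': DEAD (b not in live set [])
Stmt 3 'u = 5': DEAD (u not in live set [])
Stmt 4 'c = u + 2': DEAD (c not in live set [])
Stmt 5 'z = 4 + 3': KEEP (z is live); live-in = []
Stmt 6 'v = 6 + a': DEAD (v not in live set ['z'])
Stmt 7 'return z': KEEP (return); live-in = ['z']
Removed statement numbers: [1, 2, 3, 4, 6]
Surviving IR:
  z = 4 + 3
  return z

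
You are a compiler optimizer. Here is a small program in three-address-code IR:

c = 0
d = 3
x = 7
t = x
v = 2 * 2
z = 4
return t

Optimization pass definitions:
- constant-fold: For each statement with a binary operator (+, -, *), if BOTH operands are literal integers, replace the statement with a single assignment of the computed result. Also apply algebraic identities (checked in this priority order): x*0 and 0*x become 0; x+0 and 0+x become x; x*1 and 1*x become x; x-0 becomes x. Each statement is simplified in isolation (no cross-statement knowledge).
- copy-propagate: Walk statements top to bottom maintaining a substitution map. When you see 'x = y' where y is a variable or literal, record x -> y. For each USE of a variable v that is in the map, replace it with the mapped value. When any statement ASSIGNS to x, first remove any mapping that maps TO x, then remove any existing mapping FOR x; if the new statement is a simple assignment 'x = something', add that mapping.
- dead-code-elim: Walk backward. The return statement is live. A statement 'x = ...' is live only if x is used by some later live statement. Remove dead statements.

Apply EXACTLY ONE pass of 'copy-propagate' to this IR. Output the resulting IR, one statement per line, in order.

Applying copy-propagate statement-by-statement:
  [1] c = 0  (unchanged)
  [2] d = 3  (unchanged)
  [3] x = 7  (unchanged)
  [4] t = x  -> t = 7
  [5] v = 2 * 2  (unchanged)
  [6] z = 4  (unchanged)
  [7] return t  -> return 7
Result (7 stmts):
  c = 0
  d = 3
  x = 7
  t = 7
  v = 2 * 2
  z = 4
  return 7

Answer: c = 0
d = 3
x = 7
t = 7
v = 2 * 2
z = 4
return 7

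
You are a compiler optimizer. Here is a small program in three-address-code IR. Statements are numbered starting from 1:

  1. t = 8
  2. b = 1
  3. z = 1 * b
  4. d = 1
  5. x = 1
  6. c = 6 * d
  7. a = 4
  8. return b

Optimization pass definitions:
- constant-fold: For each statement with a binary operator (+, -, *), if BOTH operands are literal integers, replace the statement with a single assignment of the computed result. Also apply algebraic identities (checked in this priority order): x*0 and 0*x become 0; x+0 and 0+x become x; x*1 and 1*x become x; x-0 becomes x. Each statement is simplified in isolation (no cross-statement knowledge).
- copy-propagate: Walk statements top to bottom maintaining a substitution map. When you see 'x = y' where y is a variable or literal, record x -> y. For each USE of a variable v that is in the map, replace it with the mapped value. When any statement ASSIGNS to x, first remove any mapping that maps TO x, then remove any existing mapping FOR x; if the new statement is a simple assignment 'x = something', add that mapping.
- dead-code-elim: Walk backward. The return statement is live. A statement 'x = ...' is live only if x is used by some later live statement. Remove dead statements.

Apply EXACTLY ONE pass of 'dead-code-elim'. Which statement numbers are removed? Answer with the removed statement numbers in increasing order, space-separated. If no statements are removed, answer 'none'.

Answer: 1 3 4 5 6 7

Derivation:
Backward liveness scan:
Stmt 1 't = 8': DEAD (t not in live set [])
Stmt 2 'b = 1': KEEP (b is live); live-in = []
Stmt 3 'z = 1 * b': DEAD (z not in live set ['b'])
Stmt 4 'd = 1': DEAD (d not in live set ['b'])
Stmt 5 'x = 1': DEAD (x not in live set ['b'])
Stmt 6 'c = 6 * d': DEAD (c not in live set ['b'])
Stmt 7 'a = 4': DEAD (a not in live set ['b'])
Stmt 8 'return b': KEEP (return); live-in = ['b']
Removed statement numbers: [1, 3, 4, 5, 6, 7]
Surviving IR:
  b = 1
  return b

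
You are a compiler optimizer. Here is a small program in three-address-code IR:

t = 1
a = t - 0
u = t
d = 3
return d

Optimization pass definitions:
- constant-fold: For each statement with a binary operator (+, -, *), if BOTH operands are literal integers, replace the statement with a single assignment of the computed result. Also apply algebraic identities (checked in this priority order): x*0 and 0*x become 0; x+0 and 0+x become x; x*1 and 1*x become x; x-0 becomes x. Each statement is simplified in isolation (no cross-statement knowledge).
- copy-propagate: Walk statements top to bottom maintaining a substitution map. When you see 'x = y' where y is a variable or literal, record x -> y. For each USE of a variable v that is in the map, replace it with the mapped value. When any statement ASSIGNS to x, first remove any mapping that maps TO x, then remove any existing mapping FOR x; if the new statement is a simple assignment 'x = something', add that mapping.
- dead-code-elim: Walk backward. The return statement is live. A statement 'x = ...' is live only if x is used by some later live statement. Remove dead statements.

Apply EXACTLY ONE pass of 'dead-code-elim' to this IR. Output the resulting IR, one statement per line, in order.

Applying dead-code-elim statement-by-statement:
  [5] return d  -> KEEP (return); live=['d']
  [4] d = 3  -> KEEP; live=[]
  [3] u = t  -> DEAD (u not live)
  [2] a = t - 0  -> DEAD (a not live)
  [1] t = 1  -> DEAD (t not live)
Result (2 stmts):
  d = 3
  return d

Answer: d = 3
return d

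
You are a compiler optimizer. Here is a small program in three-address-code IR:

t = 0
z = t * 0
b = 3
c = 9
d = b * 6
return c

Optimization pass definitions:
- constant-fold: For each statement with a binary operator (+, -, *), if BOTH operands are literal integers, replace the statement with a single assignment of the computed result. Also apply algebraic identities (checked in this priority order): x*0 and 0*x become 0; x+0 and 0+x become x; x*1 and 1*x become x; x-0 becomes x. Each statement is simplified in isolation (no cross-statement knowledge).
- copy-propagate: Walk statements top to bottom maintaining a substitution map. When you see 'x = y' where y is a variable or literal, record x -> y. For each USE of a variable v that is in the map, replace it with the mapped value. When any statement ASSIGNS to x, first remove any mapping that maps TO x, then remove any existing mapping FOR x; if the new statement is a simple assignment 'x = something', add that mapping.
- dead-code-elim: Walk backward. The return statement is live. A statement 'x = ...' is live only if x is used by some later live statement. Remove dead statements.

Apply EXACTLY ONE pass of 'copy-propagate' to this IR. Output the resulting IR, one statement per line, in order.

Answer: t = 0
z = 0 * 0
b = 3
c = 9
d = 3 * 6
return 9

Derivation:
Applying copy-propagate statement-by-statement:
  [1] t = 0  (unchanged)
  [2] z = t * 0  -> z = 0 * 0
  [3] b = 3  (unchanged)
  [4] c = 9  (unchanged)
  [5] d = b * 6  -> d = 3 * 6
  [6] return c  -> return 9
Result (6 stmts):
  t = 0
  z = 0 * 0
  b = 3
  c = 9
  d = 3 * 6
  return 9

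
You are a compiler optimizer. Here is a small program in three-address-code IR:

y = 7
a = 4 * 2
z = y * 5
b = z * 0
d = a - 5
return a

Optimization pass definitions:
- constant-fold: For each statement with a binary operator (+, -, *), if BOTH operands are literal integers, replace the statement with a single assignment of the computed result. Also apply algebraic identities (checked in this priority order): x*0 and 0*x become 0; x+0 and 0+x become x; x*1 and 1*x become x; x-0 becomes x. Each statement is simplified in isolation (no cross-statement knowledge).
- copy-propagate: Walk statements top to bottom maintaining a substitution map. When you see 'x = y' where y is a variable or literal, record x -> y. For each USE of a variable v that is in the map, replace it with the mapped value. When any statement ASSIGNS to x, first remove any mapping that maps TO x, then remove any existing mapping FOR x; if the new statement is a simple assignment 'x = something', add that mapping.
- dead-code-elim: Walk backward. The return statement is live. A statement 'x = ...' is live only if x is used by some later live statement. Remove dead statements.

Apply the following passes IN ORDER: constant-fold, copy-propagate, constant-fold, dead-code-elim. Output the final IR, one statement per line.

Answer: return 8

Derivation:
Initial IR:
  y = 7
  a = 4 * 2
  z = y * 5
  b = z * 0
  d = a - 5
  return a
After constant-fold (6 stmts):
  y = 7
  a = 8
  z = y * 5
  b = 0
  d = a - 5
  return a
After copy-propagate (6 stmts):
  y = 7
  a = 8
  z = 7 * 5
  b = 0
  d = 8 - 5
  return 8
After constant-fold (6 stmts):
  y = 7
  a = 8
  z = 35
  b = 0
  d = 3
  return 8
After dead-code-elim (1 stmts):
  return 8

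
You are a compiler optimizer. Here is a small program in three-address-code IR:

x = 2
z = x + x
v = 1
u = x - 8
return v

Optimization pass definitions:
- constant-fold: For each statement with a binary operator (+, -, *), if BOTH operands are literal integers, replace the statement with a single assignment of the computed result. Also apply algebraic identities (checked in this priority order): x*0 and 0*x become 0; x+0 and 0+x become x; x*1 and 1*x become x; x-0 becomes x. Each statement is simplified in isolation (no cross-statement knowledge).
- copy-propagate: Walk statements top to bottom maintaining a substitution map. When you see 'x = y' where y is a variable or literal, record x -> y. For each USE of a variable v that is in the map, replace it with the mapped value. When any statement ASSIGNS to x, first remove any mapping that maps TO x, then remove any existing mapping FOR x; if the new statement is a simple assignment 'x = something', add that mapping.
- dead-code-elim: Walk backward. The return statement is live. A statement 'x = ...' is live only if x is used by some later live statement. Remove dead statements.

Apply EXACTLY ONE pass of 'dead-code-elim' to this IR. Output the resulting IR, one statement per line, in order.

Applying dead-code-elim statement-by-statement:
  [5] return v  -> KEEP (return); live=['v']
  [4] u = x - 8  -> DEAD (u not live)
  [3] v = 1  -> KEEP; live=[]
  [2] z = x + x  -> DEAD (z not live)
  [1] x = 2  -> DEAD (x not live)
Result (2 stmts):
  v = 1
  return v

Answer: v = 1
return v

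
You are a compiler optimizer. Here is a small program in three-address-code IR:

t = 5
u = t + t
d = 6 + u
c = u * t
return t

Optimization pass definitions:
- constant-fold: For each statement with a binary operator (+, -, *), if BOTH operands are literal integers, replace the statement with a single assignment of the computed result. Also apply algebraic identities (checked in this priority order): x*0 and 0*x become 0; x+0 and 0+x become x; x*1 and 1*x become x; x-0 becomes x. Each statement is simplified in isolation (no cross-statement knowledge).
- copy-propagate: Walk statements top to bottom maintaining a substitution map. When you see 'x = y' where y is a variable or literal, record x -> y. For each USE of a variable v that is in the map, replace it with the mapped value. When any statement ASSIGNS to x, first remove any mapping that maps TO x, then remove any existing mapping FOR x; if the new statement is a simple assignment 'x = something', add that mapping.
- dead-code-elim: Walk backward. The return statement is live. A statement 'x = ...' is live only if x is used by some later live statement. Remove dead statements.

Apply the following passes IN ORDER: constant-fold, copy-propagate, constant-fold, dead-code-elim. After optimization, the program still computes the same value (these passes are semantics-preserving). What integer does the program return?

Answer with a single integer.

Initial IR:
  t = 5
  u = t + t
  d = 6 + u
  c = u * t
  return t
After constant-fold (5 stmts):
  t = 5
  u = t + t
  d = 6 + u
  c = u * t
  return t
After copy-propagate (5 stmts):
  t = 5
  u = 5 + 5
  d = 6 + u
  c = u * 5
  return 5
After constant-fold (5 stmts):
  t = 5
  u = 10
  d = 6 + u
  c = u * 5
  return 5
After dead-code-elim (1 stmts):
  return 5
Evaluate:
  t = 5  =>  t = 5
  u = t + t  =>  u = 10
  d = 6 + u  =>  d = 16
  c = u * t  =>  c = 50
  return t = 5

Answer: 5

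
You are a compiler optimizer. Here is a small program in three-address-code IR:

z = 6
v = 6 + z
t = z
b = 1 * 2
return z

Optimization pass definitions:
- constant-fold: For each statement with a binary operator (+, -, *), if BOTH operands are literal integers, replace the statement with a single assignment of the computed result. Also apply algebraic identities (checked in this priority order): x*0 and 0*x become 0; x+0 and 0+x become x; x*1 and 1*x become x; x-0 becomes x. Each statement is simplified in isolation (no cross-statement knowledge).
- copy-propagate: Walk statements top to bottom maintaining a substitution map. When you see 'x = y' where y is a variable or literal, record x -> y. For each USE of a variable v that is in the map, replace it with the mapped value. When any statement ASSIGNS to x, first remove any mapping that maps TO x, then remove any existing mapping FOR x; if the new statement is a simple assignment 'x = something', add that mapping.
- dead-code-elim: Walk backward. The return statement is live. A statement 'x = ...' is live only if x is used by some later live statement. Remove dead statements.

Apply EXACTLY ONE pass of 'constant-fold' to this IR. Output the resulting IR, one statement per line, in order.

Applying constant-fold statement-by-statement:
  [1] z = 6  (unchanged)
  [2] v = 6 + z  (unchanged)
  [3] t = z  (unchanged)
  [4] b = 1 * 2  -> b = 2
  [5] return z  (unchanged)
Result (5 stmts):
  z = 6
  v = 6 + z
  t = z
  b = 2
  return z

Answer: z = 6
v = 6 + z
t = z
b = 2
return z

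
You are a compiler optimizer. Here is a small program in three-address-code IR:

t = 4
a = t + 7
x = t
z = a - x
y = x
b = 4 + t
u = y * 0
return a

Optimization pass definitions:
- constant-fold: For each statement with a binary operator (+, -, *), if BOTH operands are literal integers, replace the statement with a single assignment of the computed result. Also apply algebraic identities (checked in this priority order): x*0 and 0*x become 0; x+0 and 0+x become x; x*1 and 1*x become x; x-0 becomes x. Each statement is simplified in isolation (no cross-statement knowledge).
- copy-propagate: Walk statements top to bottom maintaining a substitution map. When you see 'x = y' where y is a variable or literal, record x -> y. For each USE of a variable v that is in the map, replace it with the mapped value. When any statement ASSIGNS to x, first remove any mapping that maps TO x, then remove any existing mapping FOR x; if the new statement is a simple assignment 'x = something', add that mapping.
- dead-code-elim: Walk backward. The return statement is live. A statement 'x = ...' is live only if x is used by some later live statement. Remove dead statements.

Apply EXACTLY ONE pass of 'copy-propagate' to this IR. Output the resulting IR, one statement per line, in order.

Answer: t = 4
a = 4 + 7
x = 4
z = a - 4
y = 4
b = 4 + 4
u = 4 * 0
return a

Derivation:
Applying copy-propagate statement-by-statement:
  [1] t = 4  (unchanged)
  [2] a = t + 7  -> a = 4 + 7
  [3] x = t  -> x = 4
  [4] z = a - x  -> z = a - 4
  [5] y = x  -> y = 4
  [6] b = 4 + t  -> b = 4 + 4
  [7] u = y * 0  -> u = 4 * 0
  [8] return a  (unchanged)
Result (8 stmts):
  t = 4
  a = 4 + 7
  x = 4
  z = a - 4
  y = 4
  b = 4 + 4
  u = 4 * 0
  return a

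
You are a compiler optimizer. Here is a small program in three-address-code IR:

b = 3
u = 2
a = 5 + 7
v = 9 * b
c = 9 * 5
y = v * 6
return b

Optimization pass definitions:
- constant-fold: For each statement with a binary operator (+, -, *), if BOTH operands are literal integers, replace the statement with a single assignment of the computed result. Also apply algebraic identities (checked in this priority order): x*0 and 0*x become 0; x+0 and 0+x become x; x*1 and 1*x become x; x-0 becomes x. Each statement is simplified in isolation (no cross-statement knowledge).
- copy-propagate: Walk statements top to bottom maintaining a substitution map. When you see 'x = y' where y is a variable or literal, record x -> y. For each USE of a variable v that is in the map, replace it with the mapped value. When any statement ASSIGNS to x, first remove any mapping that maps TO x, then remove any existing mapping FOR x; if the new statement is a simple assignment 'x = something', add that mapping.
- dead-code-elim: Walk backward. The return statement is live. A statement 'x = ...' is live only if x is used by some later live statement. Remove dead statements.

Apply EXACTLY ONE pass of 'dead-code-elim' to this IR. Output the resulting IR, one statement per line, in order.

Answer: b = 3
return b

Derivation:
Applying dead-code-elim statement-by-statement:
  [7] return b  -> KEEP (return); live=['b']
  [6] y = v * 6  -> DEAD (y not live)
  [5] c = 9 * 5  -> DEAD (c not live)
  [4] v = 9 * b  -> DEAD (v not live)
  [3] a = 5 + 7  -> DEAD (a not live)
  [2] u = 2  -> DEAD (u not live)
  [1] b = 3  -> KEEP; live=[]
Result (2 stmts):
  b = 3
  return b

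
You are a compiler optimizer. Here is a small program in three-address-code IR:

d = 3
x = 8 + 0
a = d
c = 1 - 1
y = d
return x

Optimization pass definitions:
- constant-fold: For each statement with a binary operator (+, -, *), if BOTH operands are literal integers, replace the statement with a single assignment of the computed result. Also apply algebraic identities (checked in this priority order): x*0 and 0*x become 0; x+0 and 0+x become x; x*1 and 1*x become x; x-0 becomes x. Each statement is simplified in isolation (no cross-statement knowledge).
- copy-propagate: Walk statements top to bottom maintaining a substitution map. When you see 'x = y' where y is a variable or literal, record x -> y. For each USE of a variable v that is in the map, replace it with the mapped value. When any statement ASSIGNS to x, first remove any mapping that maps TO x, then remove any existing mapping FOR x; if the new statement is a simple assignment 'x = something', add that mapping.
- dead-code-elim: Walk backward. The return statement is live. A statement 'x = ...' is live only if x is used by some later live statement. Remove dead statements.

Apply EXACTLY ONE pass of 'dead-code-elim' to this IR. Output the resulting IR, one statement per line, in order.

Applying dead-code-elim statement-by-statement:
  [6] return x  -> KEEP (return); live=['x']
  [5] y = d  -> DEAD (y not live)
  [4] c = 1 - 1  -> DEAD (c not live)
  [3] a = d  -> DEAD (a not live)
  [2] x = 8 + 0  -> KEEP; live=[]
  [1] d = 3  -> DEAD (d not live)
Result (2 stmts):
  x = 8 + 0
  return x

Answer: x = 8 + 0
return x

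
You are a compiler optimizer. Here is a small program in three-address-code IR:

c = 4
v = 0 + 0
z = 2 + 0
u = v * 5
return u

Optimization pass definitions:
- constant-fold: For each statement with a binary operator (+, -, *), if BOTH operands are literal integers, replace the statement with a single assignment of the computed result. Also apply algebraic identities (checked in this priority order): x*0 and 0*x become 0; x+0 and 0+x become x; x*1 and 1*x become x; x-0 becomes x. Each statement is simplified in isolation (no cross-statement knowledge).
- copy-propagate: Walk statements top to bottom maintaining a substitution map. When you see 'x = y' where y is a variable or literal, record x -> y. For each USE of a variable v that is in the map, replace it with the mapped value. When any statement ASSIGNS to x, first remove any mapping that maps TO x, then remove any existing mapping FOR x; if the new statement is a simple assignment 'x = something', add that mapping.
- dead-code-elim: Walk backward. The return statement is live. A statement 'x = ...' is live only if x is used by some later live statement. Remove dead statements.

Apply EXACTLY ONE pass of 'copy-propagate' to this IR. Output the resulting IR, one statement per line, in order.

Answer: c = 4
v = 0 + 0
z = 2 + 0
u = v * 5
return u

Derivation:
Applying copy-propagate statement-by-statement:
  [1] c = 4  (unchanged)
  [2] v = 0 + 0  (unchanged)
  [3] z = 2 + 0  (unchanged)
  [4] u = v * 5  (unchanged)
  [5] return u  (unchanged)
Result (5 stmts):
  c = 4
  v = 0 + 0
  z = 2 + 0
  u = v * 5
  return u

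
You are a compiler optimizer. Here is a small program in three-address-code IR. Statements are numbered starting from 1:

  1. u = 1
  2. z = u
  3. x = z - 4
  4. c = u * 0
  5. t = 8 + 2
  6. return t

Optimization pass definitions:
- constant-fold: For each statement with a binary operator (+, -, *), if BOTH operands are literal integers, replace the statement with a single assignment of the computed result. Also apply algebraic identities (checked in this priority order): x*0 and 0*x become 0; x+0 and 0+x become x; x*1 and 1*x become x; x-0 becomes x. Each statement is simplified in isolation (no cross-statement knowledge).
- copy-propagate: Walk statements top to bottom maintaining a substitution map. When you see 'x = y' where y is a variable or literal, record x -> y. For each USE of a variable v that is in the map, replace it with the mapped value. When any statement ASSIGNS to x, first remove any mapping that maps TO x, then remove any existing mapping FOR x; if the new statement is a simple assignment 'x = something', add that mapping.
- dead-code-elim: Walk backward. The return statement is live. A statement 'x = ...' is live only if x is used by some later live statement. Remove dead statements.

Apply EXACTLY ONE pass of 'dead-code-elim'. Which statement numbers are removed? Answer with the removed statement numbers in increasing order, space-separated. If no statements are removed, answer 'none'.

Answer: 1 2 3 4

Derivation:
Backward liveness scan:
Stmt 1 'u = 1': DEAD (u not in live set [])
Stmt 2 'z = u': DEAD (z not in live set [])
Stmt 3 'x = z - 4': DEAD (x not in live set [])
Stmt 4 'c = u * 0': DEAD (c not in live set [])
Stmt 5 't = 8 + 2': KEEP (t is live); live-in = []
Stmt 6 'return t': KEEP (return); live-in = ['t']
Removed statement numbers: [1, 2, 3, 4]
Surviving IR:
  t = 8 + 2
  return t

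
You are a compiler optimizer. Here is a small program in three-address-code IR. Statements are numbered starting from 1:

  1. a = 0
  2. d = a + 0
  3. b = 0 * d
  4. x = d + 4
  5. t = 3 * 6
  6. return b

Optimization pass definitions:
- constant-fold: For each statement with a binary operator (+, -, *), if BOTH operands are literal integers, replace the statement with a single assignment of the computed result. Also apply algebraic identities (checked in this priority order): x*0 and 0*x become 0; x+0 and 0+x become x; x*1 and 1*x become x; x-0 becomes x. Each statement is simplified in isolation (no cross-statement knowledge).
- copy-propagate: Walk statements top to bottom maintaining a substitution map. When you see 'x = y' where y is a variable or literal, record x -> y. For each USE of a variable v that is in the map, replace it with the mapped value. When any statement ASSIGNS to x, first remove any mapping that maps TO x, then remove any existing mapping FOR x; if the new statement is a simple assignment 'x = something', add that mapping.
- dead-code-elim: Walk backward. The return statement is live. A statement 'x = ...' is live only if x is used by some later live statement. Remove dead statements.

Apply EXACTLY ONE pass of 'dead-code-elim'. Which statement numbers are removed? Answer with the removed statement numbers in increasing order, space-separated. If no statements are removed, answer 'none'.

Answer: 4 5

Derivation:
Backward liveness scan:
Stmt 1 'a = 0': KEEP (a is live); live-in = []
Stmt 2 'd = a + 0': KEEP (d is live); live-in = ['a']
Stmt 3 'b = 0 * d': KEEP (b is live); live-in = ['d']
Stmt 4 'x = d + 4': DEAD (x not in live set ['b'])
Stmt 5 't = 3 * 6': DEAD (t not in live set ['b'])
Stmt 6 'return b': KEEP (return); live-in = ['b']
Removed statement numbers: [4, 5]
Surviving IR:
  a = 0
  d = a + 0
  b = 0 * d
  return b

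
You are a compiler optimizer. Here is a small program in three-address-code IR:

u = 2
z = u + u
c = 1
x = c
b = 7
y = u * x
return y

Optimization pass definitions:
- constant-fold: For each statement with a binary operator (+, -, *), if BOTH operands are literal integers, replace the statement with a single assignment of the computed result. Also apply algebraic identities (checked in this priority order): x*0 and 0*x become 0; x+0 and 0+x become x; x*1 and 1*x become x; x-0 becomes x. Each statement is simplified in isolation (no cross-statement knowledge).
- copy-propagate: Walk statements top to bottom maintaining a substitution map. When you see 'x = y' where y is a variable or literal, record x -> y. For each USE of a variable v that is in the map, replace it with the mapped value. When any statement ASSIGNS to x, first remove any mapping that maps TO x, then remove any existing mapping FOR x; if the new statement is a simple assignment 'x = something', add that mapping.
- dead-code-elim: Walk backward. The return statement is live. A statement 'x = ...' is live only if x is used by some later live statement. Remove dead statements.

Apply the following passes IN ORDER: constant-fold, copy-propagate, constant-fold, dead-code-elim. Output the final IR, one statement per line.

Initial IR:
  u = 2
  z = u + u
  c = 1
  x = c
  b = 7
  y = u * x
  return y
After constant-fold (7 stmts):
  u = 2
  z = u + u
  c = 1
  x = c
  b = 7
  y = u * x
  return y
After copy-propagate (7 stmts):
  u = 2
  z = 2 + 2
  c = 1
  x = 1
  b = 7
  y = 2 * 1
  return y
After constant-fold (7 stmts):
  u = 2
  z = 4
  c = 1
  x = 1
  b = 7
  y = 2
  return y
After dead-code-elim (2 stmts):
  y = 2
  return y

Answer: y = 2
return y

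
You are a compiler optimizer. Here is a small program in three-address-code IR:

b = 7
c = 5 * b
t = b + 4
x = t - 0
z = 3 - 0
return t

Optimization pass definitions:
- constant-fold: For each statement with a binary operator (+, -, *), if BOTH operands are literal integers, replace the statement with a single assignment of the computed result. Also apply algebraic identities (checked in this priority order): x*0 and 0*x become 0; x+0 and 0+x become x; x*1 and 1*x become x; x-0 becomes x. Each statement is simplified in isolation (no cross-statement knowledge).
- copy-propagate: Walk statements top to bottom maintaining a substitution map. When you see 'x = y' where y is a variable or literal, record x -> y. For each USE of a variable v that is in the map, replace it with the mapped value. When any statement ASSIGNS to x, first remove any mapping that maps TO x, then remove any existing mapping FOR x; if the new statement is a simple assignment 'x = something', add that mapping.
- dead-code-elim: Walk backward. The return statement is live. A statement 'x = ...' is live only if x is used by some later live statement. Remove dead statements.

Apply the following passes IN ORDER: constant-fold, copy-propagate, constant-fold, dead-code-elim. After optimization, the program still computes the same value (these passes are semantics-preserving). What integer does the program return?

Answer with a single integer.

Answer: 11

Derivation:
Initial IR:
  b = 7
  c = 5 * b
  t = b + 4
  x = t - 0
  z = 3 - 0
  return t
After constant-fold (6 stmts):
  b = 7
  c = 5 * b
  t = b + 4
  x = t
  z = 3
  return t
After copy-propagate (6 stmts):
  b = 7
  c = 5 * 7
  t = 7 + 4
  x = t
  z = 3
  return t
After constant-fold (6 stmts):
  b = 7
  c = 35
  t = 11
  x = t
  z = 3
  return t
After dead-code-elim (2 stmts):
  t = 11
  return t
Evaluate:
  b = 7  =>  b = 7
  c = 5 * b  =>  c = 35
  t = b + 4  =>  t = 11
  x = t - 0  =>  x = 11
  z = 3 - 0  =>  z = 3
  return t = 11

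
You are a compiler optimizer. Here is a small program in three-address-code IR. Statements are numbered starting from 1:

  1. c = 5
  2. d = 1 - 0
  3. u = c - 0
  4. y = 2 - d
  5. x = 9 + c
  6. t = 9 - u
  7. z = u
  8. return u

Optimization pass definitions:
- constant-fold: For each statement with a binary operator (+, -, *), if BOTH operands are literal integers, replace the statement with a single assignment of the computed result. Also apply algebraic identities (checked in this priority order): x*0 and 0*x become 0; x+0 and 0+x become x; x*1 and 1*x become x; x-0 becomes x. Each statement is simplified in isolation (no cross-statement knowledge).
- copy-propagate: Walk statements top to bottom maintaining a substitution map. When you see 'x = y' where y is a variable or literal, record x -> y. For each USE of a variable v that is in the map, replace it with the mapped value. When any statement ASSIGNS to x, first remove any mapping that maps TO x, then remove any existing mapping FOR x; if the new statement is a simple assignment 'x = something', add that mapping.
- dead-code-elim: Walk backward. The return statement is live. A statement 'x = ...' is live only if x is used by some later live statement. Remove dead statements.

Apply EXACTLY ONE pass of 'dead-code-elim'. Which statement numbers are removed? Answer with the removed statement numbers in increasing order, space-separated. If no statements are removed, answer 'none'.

Backward liveness scan:
Stmt 1 'c = 5': KEEP (c is live); live-in = []
Stmt 2 'd = 1 - 0': DEAD (d not in live set ['c'])
Stmt 3 'u = c - 0': KEEP (u is live); live-in = ['c']
Stmt 4 'y = 2 - d': DEAD (y not in live set ['u'])
Stmt 5 'x = 9 + c': DEAD (x not in live set ['u'])
Stmt 6 't = 9 - u': DEAD (t not in live set ['u'])
Stmt 7 'z = u': DEAD (z not in live set ['u'])
Stmt 8 'return u': KEEP (return); live-in = ['u']
Removed statement numbers: [2, 4, 5, 6, 7]
Surviving IR:
  c = 5
  u = c - 0
  return u

Answer: 2 4 5 6 7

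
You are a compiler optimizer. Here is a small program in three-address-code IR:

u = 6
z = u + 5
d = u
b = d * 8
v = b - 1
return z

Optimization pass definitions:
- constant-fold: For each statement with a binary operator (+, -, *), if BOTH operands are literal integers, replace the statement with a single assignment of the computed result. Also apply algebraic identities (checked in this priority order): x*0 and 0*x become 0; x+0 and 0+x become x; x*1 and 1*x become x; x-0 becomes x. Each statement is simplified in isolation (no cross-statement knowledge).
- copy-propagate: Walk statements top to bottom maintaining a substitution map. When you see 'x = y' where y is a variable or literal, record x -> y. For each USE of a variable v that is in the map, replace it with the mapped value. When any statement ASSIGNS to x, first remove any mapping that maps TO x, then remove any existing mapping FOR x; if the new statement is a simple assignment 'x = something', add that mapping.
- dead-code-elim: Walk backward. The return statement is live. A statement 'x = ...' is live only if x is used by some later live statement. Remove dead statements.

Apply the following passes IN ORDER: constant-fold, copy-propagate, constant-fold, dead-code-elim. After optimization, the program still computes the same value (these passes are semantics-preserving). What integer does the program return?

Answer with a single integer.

Initial IR:
  u = 6
  z = u + 5
  d = u
  b = d * 8
  v = b - 1
  return z
After constant-fold (6 stmts):
  u = 6
  z = u + 5
  d = u
  b = d * 8
  v = b - 1
  return z
After copy-propagate (6 stmts):
  u = 6
  z = 6 + 5
  d = 6
  b = 6 * 8
  v = b - 1
  return z
After constant-fold (6 stmts):
  u = 6
  z = 11
  d = 6
  b = 48
  v = b - 1
  return z
After dead-code-elim (2 stmts):
  z = 11
  return z
Evaluate:
  u = 6  =>  u = 6
  z = u + 5  =>  z = 11
  d = u  =>  d = 6
  b = d * 8  =>  b = 48
  v = b - 1  =>  v = 47
  return z = 11

Answer: 11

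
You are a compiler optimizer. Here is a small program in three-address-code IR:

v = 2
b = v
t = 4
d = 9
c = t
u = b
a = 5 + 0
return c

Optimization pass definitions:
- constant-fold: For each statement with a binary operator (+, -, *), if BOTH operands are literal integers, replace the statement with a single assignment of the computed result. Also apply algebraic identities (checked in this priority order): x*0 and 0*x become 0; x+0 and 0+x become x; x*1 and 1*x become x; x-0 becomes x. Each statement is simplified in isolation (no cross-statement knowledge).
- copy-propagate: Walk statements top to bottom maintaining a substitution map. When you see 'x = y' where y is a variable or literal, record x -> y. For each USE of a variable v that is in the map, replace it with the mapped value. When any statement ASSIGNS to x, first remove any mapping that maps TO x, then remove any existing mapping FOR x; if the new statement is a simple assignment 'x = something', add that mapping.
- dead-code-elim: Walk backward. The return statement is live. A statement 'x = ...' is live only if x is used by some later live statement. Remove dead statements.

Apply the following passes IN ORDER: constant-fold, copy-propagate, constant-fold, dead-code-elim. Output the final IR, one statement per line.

Answer: return 4

Derivation:
Initial IR:
  v = 2
  b = v
  t = 4
  d = 9
  c = t
  u = b
  a = 5 + 0
  return c
After constant-fold (8 stmts):
  v = 2
  b = v
  t = 4
  d = 9
  c = t
  u = b
  a = 5
  return c
After copy-propagate (8 stmts):
  v = 2
  b = 2
  t = 4
  d = 9
  c = 4
  u = 2
  a = 5
  return 4
After constant-fold (8 stmts):
  v = 2
  b = 2
  t = 4
  d = 9
  c = 4
  u = 2
  a = 5
  return 4
After dead-code-elim (1 stmts):
  return 4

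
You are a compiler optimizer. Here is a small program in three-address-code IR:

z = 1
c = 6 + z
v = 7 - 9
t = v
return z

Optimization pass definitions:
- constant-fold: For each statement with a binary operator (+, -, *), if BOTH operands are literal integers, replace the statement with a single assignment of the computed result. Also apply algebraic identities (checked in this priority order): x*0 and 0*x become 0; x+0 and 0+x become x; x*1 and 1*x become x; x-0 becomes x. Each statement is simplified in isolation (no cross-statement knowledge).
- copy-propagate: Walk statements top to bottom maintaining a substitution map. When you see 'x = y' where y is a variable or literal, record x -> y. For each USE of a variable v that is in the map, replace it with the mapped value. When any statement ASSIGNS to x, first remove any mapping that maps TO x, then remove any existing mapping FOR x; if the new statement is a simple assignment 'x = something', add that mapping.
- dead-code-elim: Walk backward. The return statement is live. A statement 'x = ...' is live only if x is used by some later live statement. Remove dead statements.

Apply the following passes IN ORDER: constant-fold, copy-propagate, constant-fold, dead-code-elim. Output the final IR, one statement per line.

Initial IR:
  z = 1
  c = 6 + z
  v = 7 - 9
  t = v
  return z
After constant-fold (5 stmts):
  z = 1
  c = 6 + z
  v = -2
  t = v
  return z
After copy-propagate (5 stmts):
  z = 1
  c = 6 + 1
  v = -2
  t = -2
  return 1
After constant-fold (5 stmts):
  z = 1
  c = 7
  v = -2
  t = -2
  return 1
After dead-code-elim (1 stmts):
  return 1

Answer: return 1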